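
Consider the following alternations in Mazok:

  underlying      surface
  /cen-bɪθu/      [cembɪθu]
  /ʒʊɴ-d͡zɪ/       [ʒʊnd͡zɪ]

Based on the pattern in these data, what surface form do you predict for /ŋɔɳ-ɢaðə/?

[ŋɔɴɢaðə]

The data show regressive place assimilation: /n/ → [m] before /b/; /ɴ/ → [n] before /d͡z/. In each pair only place changes, matching the following consonant, while manner and voice stay constant.
/ɳ/ is a voiced retroflex nasal. The following trigger /ɢ/ is uvular, so /ɳ/ must become uvular as well.
A voiced uvular nasal is [ɴ], so the surface segment is [ɴ].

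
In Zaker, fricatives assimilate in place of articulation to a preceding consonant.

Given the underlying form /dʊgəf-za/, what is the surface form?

/z/ is a voiced alveolar fricative. The preceding trigger /f/ is labiodental, so /z/ must become labiodental as well.
A voiced labiodental fricative is [v], so the surface segment is [v].

[dʊgəfva]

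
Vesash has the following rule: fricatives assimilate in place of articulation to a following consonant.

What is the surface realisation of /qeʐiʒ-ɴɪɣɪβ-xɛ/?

The rule targets /ʒ/ (voiced postalveolar fricative), which sits before the trigger /ɴ/ (uvular).
Changing only its place to uvular gives [ʁ] — the voiced uvular fricative.
The same rule applies at the second boundary: /β/ → [ɣ] next to /x/.

[qeʐiʁɴɪɣɪɣxɛ]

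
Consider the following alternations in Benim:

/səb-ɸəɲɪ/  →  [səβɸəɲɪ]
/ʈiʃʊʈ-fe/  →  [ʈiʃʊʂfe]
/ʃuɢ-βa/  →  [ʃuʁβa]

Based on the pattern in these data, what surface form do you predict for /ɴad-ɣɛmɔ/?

The data show regressive manner assimilation: /b/ → [β] before /ɸ/; /ʈ/ → [ʂ] before /f/; /ɢ/ → [ʁ] before /β/. In each pair only manner changes, matching the following consonant, while place and voice stay constant.
/d/ is a voiced alveolar stop. The following trigger /ɣ/ is a fricative, so /d/ must become a fricative as well.
The voiced alveolar fricative is [z], so /d/ → [z].

[ɴazɣɛmɔ]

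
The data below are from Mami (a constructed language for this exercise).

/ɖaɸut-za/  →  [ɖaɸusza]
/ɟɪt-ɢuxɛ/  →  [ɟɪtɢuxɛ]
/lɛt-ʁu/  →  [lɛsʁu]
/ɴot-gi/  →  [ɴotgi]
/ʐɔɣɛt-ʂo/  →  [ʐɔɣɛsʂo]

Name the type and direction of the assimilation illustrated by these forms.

Underlying /t/ is realised as [s] next to /z/; /z/ itself does not change.
/t/ is a stop while /z/ is a fricative; the output [s] is a fricative, matching the trigger — so the feature that spreads is manner.
Place and voice are unchanged, so the assimilation is partial, not total.
The other alternating forms pattern the same way: /t/ → [s] before /ʁ/ (stop → fricative, matching a fricative); /t/ → [s] before /ʂ/ (stop → fricative, matching a fricative) — only manner changes, and always toward the following segment.
No alternation appears in [ɟɪtɢuxɛ], [ɴotgi]: there the adjacent consonants already agree in manner (/t/ and /ɢ/ are both stops; /t/ and /g/ are both stops), so these forms are consistent with the same rule.
The trigger is the following segment, so the direction is regressive (anticipatory).

regressive manner assimilation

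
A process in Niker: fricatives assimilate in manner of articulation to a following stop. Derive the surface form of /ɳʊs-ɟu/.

[ɳʊtɟu]

The rule targets /s/ (voiceless alveolar fricative), which sits before the trigger /ɟ/ (stop).
Changing only its manner to stop gives [t] — the voiceless alveolar stop.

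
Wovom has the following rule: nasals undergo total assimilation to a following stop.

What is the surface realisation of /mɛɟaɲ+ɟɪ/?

[mɛɟaɟɟɪ]

/ɲ/ is the segment targeted by the rule; it sits immediately before /ɟ/, so it assimilates completely and surfaces as [ɟ].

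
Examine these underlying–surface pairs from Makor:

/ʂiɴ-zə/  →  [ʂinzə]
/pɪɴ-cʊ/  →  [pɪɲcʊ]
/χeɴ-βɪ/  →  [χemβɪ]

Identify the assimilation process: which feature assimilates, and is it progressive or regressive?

regressive place assimilation

The segment that alternates is /ɴ/, which surfaces as [n] when adjacent to /z/.
The change uvular → alveolar matches the place of the following /z/, identifying this as place assimilation.
Manner and voice are unchanged, so the assimilation is partial, not total.
Checking the remaining alternations: /ɴ/ → [ɲ] before /c/ (uvular → palatal, matching palatal); /ɴ/ → [m] before /β/ (uvular → bilabial, matching bilabial) — only place changes, and always toward the following segment.
Since the segment that changes precedes the conditioning segment, the assimilation is regressive.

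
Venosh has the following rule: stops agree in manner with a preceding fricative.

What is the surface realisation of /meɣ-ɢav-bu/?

The rule targets /ɢ/ (voiced uvular stop), which sits after the trigger /ɣ/ (fricative).
A voiced uvular fricative is [ʁ], so the surface segment is [ʁ].
At the second juncture, /b/ likewise becomes [β] adjacent to /v/.

[meɣʁavβu]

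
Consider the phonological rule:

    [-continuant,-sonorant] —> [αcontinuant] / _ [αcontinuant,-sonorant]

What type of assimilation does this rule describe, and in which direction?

regressive manner assimilation

The shared variable α links the value of [continuant] on the target to that of the neighbouring obstruent. [continuant] distinguishes stops from fricatives — a manner-of-articulation feature — so this is manner assimilation.
The conditioning segment sits to the right of the focus bar, meaning the trigger follows the segment that changes — regressive assimilation.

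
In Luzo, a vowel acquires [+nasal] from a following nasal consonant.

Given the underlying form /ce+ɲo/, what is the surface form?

[cẽɲo]

/e/ sits next to the nasal /ɲ/ and is therefore nasalised to [ẽ].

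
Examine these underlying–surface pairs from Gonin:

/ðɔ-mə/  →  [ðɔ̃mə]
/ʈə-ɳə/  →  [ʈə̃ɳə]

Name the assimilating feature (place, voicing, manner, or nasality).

nasality

The vowel /ɔ/ surfaces as nasalised [ɔ̃] next to the following nasal /m/ — it has acquired the [+nasal] feature of its neighbour.
Likewise in the remaining data: /ə/ → [ə̃] before /ɳ/ — each time a vowel is nasalised next to a following nasal.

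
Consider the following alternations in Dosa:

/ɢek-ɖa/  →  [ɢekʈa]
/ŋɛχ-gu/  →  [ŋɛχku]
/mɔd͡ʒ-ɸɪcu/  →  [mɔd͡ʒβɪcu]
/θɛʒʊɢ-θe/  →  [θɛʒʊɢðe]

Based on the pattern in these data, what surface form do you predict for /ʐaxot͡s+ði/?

The data show progressive voicing assimilation: /ɖ/ → [ʈ] after /k/; /g/ → [k] after /χ/; /ɸ/ → [β] after /d͡ʒ/; /θ/ → [ð] after /ɢ/. In each pair only voicing changes, matching the preceding consonant, while place and manner stay constant.
/ð/ is a voiced dental fricative. The preceding trigger /t͡s/ is voiceless, so /ð/ must become voiceless as well.
The voiceless dental fricative is [θ], so /ð/ → [θ].

[ʐaxot͡sθi]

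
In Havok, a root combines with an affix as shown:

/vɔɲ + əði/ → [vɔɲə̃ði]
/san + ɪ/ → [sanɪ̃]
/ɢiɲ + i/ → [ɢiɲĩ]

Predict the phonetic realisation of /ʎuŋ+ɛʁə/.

[ʎuŋɛ̃ʁə]

The data show progressive nasality assimilation (vowel nasalisation): /ə/ → [ə̃] after /ɲ/; /ɪ/ → [ɪ̃] after /n/; /i/ → [ĩ] after /ɲ/ — a vowel is nasalised by an immediately preceding nasal consonant.
The vowel /ɛ/ is adjacent to the preceding nasal /ŋ/, so it acquires [+nasal] and surfaces as [ɛ̃].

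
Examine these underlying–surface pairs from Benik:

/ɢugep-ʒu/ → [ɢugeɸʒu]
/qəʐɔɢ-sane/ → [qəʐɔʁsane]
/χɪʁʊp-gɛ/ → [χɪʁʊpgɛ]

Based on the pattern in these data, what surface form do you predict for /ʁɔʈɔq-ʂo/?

The data show regressive manner assimilation: /p/ → [ɸ] before /ʒ/; /ɢ/ → [ʁ] before /s/. In each pair only manner changes, matching the following consonant, while place and voice stay constant.
No alternation appears in [χɪʁʊpgɛ]: there the adjacent consonants already agree in manner (/p/ and /g/ are both stops), so this form is consistent with the same rule.
/q/ is a voiceless uvular stop. The following trigger /ʂ/ is a fricative, so /q/ must become a fricative as well.
Changing only its manner to fricative gives [χ] — the voiceless uvular fricative.

[ʁɔʈɔχʂo]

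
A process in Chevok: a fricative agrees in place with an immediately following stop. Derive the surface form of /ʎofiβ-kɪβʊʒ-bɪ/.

[ʎofiɣkɪβʊβbɪ]

/β/ is a voiced bilabial fricative. The following trigger /k/ is velar, so /β/ must become velar as well.
The voiced velar fricative is [ɣ], so /β/ → [ɣ].
At the second juncture, /ʒ/ likewise becomes [β] adjacent to /b/.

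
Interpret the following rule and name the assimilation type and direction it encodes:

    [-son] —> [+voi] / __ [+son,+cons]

The structural change is [+voi], and the conditioning segment [+son,+cons] (a sonorant consonant) is itself voiced, so the target comes to share the voicing of its neighbour — voicing assimilation.
Since the environment is written after the underscore, the trigger follows the target; the direction is regressive.

regressive voicing assimilation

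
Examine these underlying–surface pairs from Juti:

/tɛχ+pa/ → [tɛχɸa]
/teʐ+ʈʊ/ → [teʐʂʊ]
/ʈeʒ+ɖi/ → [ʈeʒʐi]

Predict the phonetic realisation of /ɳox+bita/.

[ɳoxβita]

The data show progressive manner assimilation: /p/ → [ɸ] after /χ/; /ʈ/ → [ʂ] after /ʐ/; /ɖ/ → [ʐ] after /ʒ/. In each pair only manner changes, matching the preceding consonant, while place and voice stay constant.
/b/ is a voiced bilabial stop. The preceding trigger /x/ is a fricative, so /b/ must become a fricative as well.
A voiced bilabial fricative is [β], so the surface segment is [β].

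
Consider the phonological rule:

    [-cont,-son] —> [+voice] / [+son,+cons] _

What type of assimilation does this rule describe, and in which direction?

The structural change is [+voice], and the conditioning segment [+son,+cons] (a sonorant consonant) is itself voiced, so the target comes to share the voicing of its neighbour — voicing assimilation.
The conditioning segment sits to the left of the focus bar, meaning the trigger precedes the segment that changes — progressive assimilation.

progressive voicing assimilation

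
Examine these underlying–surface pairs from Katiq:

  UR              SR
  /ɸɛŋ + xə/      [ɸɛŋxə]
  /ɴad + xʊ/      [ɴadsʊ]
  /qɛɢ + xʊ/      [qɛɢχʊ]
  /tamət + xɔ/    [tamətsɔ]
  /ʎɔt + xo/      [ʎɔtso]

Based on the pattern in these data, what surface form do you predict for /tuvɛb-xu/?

[tuvɛbɸu]

The data show progressive place assimilation: /x/ → [s] after /d/; /x/ → [χ] after /ɢ/; /x/ → [s] after /t/. In each pair only place changes, matching the preceding consonant, while manner and voice stay constant.
No alternation appears in [ɸɛŋxə]: there the adjacent consonants already agree in place (/x/ and /ŋ/ are both velar), so this form is consistent with the same rule.
The rule targets /x/ (voiceless velar fricative), which sits after the trigger /b/ (bilabial).
The voiceless bilabial fricative is [ɸ], so /x/ → [ɸ].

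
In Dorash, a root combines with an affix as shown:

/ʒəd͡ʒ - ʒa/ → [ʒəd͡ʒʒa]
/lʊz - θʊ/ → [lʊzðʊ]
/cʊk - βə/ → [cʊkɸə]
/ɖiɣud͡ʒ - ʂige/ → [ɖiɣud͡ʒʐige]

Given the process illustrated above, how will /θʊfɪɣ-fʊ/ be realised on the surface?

The data show progressive voicing assimilation: /θ/ → [ð] after /z/; /β/ → [ɸ] after /k/; /ʂ/ → [ʐ] after /d͡ʒ/. In each pair only voicing changes, matching the preceding consonant, while place and manner stay constant.
No alternation appears in [ʒəd͡ʒʒa]: there the adjacent consonants already agree in voicing (/ʒ/ and /d͡ʒ/ are both voiced), so this form is consistent with the same rule.
The rule targets /f/ (voiceless labiodental fricative), which sits after the trigger /ɣ/ (voiced).
A voiced labiodental fricative is [v], so the surface segment is [v].

[θʊfɪɣvʊ]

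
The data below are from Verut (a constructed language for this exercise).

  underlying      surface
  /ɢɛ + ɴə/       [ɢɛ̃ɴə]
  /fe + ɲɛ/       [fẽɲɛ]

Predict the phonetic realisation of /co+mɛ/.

The data show regressive nasality assimilation (vowel nasalisation): /ɛ/ → [ɛ̃] before /ɴ/; /e/ → [ẽ] before /ɲ/ — a vowel is nasalised by an immediately following nasal consonant.
The vowel /o/ is adjacent to the following nasal /m/, so it acquires [+nasal] and surfaces as [õ].

[cõmɛ]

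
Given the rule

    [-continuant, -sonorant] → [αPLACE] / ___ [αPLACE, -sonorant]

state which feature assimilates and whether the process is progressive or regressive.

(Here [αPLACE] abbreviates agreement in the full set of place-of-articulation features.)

The rule copies the place features (abbreviated [PLACE]) from the environment onto the target, so the assimilating feature is place.
The conditioning segment sits to the right of the focus bar, meaning the trigger follows the segment that changes — regressive assimilation.

regressive place assimilation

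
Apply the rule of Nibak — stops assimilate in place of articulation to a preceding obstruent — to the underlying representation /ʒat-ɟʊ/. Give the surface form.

/ɟ/ is a voiced palatal stop. The preceding trigger /t/ is alveolar, so /ɟ/ must become alveolar as well.
A voiced alveolar stop is [d], so the surface segment is [d].

[ʒatdʊ]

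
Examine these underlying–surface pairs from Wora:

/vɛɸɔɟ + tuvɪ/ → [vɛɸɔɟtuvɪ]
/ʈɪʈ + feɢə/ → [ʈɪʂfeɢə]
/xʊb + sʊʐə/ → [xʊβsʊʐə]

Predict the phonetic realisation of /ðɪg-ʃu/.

The data show regressive manner assimilation: /ʈ/ → [ʂ] before /f/; /b/ → [β] before /s/. In each pair only manner changes, matching the following consonant, while place and voice stay constant.
Nothing changes in [vɛɸɔɟtuvɪ]: there the adjacent consonants already agree in manner (/ɟ/ and /t/ are both stops), so this form is consistent with the same rule.
/g/ is a voiced velar stop. The following trigger /ʃ/ is a fricative, so /g/ must become a fricative as well.
A voiced velar fricative is [ɣ], so the surface segment is [ɣ].

[ðɪɣʃu]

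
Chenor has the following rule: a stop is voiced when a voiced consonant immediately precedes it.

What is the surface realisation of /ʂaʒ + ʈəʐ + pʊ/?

/ʈ/ is a voiceless retroflex stop. The preceding trigger /ʒ/ is voiced, so /ʈ/ must become voiced as well.
Changing only its voicing to voiced gives [ɖ] — the voiced retroflex stop.
At the second juncture, /p/ likewise becomes [b] adjacent to /ʐ/.

[ʂaʒɖəʐbʊ]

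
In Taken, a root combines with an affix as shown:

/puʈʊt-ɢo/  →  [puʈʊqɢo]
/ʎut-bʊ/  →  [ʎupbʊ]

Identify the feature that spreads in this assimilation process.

Comparing underlying and surface forms, /t/ → [q] is the alternation; the neighbouring /ɢ/ is constant.
/t/ is alveolar while /ɢ/ is uvular; the output [q] is uvular, matching the trigger — so the feature that spreads is place.
The same holds elsewhere in the data: /t/ → [p] before /b/ (alveolar → bilabial, matching bilabial) — only place changes, and always toward the following segment.

place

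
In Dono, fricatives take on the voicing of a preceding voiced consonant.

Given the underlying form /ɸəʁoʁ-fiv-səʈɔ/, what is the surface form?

/f/ is a voiceless labiodental fricative. The preceding trigger /ʁ/ is voiced, so /f/ must become voiced as well.
A voiced labiodental fricative is [v], so the surface segment is [v].
At the second juncture, /s/ likewise becomes [z] adjacent to /v/.

[ɸəʁoʁvivzəʈɔ]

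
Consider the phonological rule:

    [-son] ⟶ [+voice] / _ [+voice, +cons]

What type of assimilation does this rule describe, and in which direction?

regressive voicing assimilation

The target ([-son], obstruents) acquires [+voice] next to a voiced consonant ([+voice, +cons]) — it takes on the voicing of its neighbour, so the feature that spreads is voicing.
The conditioning segment sits to the right of the focus bar, meaning the trigger follows the segment that changes — regressive assimilation.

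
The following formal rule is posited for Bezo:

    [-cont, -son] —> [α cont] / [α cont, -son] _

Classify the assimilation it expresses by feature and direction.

The rule copies [cont] (continuancy) from the environment onto the target stops; since [±cont] encodes the stop/fricative manner contrast, the assimilating dimension is manner.
The conditioning segment sits to the left of the focus bar, meaning the trigger precedes the segment that changes — progressive assimilation.

progressive manner assimilation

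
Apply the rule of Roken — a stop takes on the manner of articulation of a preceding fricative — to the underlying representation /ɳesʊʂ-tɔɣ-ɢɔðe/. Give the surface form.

/t/ is a voiceless alveolar stop. The preceding trigger /ʂ/ is a fricative, so /t/ must become a fricative as well.
Changing only its manner to fricative gives [s] — the voiceless alveolar fricative.
At the second juncture, /ɢ/ likewise becomes [ʁ] adjacent to /ɣ/.

[ɳesʊʂsɔɣʁɔðe]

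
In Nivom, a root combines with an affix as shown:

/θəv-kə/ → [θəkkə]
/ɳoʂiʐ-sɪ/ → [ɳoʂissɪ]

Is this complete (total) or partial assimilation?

Underlying /v/ is realised as [k] next to /k/; /k/ itself does not change.
The output [k] is identical to the trigger /k/ — every feature (place, manner, voicing) has been copied — so this is total assimilation.
The remaining alternation confirms this: /ʐ/ → [s] before /s/ — in each case the output is a copy of the following consonant.

total assimilation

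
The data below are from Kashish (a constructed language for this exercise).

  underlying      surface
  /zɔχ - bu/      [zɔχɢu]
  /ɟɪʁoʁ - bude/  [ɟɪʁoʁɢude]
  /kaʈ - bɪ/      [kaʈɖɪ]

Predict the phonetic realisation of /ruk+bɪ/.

[rukgɪ]

The data show progressive place assimilation: /b/ → [ɢ] after /χ/; /b/ → [ɢ] after /ʁ/; /b/ → [ɖ] after /ʈ/. In each pair only place changes, matching the preceding consonant, while manner and voice stay constant.
/b/ is a voiced bilabial stop. The preceding trigger /k/ is velar, so /b/ must become velar as well.
Changing only its place to velar gives [g] — the voiced velar stop.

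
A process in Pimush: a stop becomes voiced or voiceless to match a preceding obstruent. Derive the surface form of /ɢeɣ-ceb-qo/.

/c/ is a voiceless palatal stop. The preceding trigger /ɣ/ is voiced, so /c/ must become voiced as well.
The voiced palatal stop is [ɟ], so /c/ → [ɟ].
The same rule applies at the second boundary: /q/ → [ɢ] next to /b/.

[ɢeɣɟebɢo]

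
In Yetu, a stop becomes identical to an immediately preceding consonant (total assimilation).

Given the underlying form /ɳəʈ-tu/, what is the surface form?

[ɳəʈʈu]

/t/ is the segment targeted by the rule; it sits immediately after /ʈ/, so it assimilates completely and surfaces as [ʈ].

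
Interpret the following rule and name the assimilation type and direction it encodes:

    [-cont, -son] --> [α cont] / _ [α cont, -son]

regressive manner assimilation

The shared variable α links the value of [cont] on the target to that of the neighbouring obstruent. [cont] distinguishes stops from fricatives — a manner-of-articulation feature — so this is manner assimilation.
Since the environment is written after the underscore, the trigger follows the target; the direction is regressive.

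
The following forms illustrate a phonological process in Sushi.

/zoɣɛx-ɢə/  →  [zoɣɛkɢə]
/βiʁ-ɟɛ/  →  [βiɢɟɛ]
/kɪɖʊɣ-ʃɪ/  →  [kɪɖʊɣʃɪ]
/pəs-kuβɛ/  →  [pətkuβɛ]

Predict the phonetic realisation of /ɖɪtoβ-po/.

[ɖɪtobpo]

The data show regressive manner assimilation: /x/ → [k] before /ɢ/; /ʁ/ → [ɢ] before /ɟ/; /s/ → [t] before /k/. In each pair only manner changes, matching the following consonant, while place and voice stay constant.
Nothing changes in [kɪɖʊɣʃɪ]: there the adjacent consonants already agree in manner (/ɣ/ and /ʃ/ are both fricatives), so this form is consistent with the same rule.
/β/ is a voiced bilabial fricative. The following trigger /p/ is a stop, so /β/ must become a stop as well.
Changing only its manner to stop gives [b] — the voiced bilabial stop.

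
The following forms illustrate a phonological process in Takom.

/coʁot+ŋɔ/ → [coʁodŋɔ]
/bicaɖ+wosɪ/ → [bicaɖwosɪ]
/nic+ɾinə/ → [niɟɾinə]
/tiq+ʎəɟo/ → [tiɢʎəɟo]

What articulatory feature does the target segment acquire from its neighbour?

Underlying /t/ is realised as [d] next to /ŋ/; /ŋ/ itself does not change.
The change voiceless → voiced matches the voicing of the following /ŋ/, identifying this as voicing assimilation.
The other alternating forms pattern the same way: /c/ → [ɟ] before /ɾ/ (voiceless → voiced, matching voiced); /q/ → [ɢ] before /ʎ/ (voiceless → voiced, matching voiced) — only voicing changes, and always toward the following segment.
No alternation appears in [bicaɖwosɪ]: there the adjacent consonants already agree in voicing (/ɖ/ and /w/ are both voiced), so this form is consistent with the same rule.

voicing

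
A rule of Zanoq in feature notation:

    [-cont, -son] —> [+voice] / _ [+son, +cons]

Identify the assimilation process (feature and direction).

regressive voicing assimilation

The target ([-cont, -son], stops) acquires [+voice] next to a sonorant consonant ([+son, +cons]) — it takes on the voicing of its neighbour, so the feature that spreads is voicing.
Since the environment is written after the underscore, the trigger follows the target; the direction is regressive.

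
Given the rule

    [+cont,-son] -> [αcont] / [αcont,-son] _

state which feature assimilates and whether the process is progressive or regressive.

The shared variable α links the value of [cont] on the target to that of the neighbouring obstruent. [cont] distinguishes stops from fricatives — a manner-of-articulation feature — so this is manner assimilation.
Since the environment is written before the underscore, the trigger precedes the target; the direction is progressive.

progressive manner assimilation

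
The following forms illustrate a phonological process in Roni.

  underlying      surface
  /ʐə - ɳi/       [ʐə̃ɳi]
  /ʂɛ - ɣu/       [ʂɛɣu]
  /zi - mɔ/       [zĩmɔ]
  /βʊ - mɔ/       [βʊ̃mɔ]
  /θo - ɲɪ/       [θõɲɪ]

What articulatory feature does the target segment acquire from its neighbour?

The vowel /ə/ surfaces as nasalised [ə̃] next to the following nasal /ɳ/ — it has acquired the [+nasal] feature of its neighbour.
Likewise in the remaining data: /i/ → [ĩ] before /m/; /ʊ/ → [ʊ̃] before /m/; /o/ → [õ] before /ɲ/ — each time a vowel is nasalised next to a following nasal.
No change occurs in [ʂɛɣu] because the vowel at the boundary is adjacent to an oral consonant, not a nasal (/ɛ/ next to /ɣ/).

nasality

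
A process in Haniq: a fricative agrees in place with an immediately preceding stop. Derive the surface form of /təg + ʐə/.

[təgɣə]

The rule targets /ʐ/ (voiced retroflex fricative), which sits after the trigger /g/ (velar).
Changing only its place to velar gives [ɣ] — the voiced velar fricative.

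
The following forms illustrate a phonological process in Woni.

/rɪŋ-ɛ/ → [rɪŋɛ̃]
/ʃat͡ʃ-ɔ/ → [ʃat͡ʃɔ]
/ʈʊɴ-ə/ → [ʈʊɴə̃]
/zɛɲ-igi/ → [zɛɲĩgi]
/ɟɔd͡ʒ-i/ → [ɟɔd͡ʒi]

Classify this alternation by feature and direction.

The vowel /ɛ/ surfaces as nasalised [ɛ̃] next to the preceding nasal /ŋ/ — it has acquired the [+nasal] feature of its neighbour.
Likewise in the remaining data: /ə/ → [ə̃] after /ɴ/; /i/ → [ĩ] after /ɲ/ — each time a vowel is nasalised next to a preceding nasal.
No change occurs in [ʃat͡ʃɔ], [ɟɔd͡ʒi] because the vowel at the boundary is adjacent to an oral consonant, not a nasal (/ɔ/ next to /t͡ʃ/; /i/ next to /d͡ʒ/).
Because the conditioning nasal is to the left of the vowel that changes, the process is progressive (perseverative).

progressive nasality assimilation (vowel nasalisation)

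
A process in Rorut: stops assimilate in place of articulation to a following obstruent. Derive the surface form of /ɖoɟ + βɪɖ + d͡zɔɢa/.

/ɟ/ is a voiced palatal stop. The following trigger /β/ is bilabial, so /ɟ/ must become bilabial as well.
A voiced bilabial stop is [b], so the surface segment is [b].
At the second juncture, /ɖ/ likewise becomes [d] adjacent to /d͡z/.

[ɖobβɪdd͡zɔɢa]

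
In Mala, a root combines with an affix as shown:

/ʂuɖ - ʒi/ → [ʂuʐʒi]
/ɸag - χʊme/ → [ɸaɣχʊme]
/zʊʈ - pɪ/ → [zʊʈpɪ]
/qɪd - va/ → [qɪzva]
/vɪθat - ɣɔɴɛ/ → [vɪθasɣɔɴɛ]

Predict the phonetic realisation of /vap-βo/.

The data show regressive manner assimilation: /ɖ/ → [ʐ] before /ʒ/; /g/ → [ɣ] before /χ/; /d/ → [z] before /v/; /t/ → [s] before /ɣ/. In each pair only manner changes, matching the following consonant, while place and voice stay constant.
No alternation appears in [zʊʈpɪ]: there the adjacent consonants already agree in manner (/ʈ/ and /p/ are both stops), so this form is consistent with the same rule.
The rule targets /p/ (voiceless bilabial stop), which sits before the trigger /β/ (fricative).
A voiceless bilabial fricative is [ɸ], so the surface segment is [ɸ].

[vaɸβo]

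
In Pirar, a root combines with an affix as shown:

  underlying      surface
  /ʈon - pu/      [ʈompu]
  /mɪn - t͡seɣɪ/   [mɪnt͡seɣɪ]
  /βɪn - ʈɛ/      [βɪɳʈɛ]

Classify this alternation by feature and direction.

regressive place assimilation

Underlying /n/ is realised as [m] next to /p/; /p/ itself does not change.
The change alveolar → bilabial matches the place of the following /p/, identifying this as place assimilation.
Manner and voice are unchanged, so the assimilation is partial, not total.
The other alternating form patterns the same way: /n/ → [ɳ] before /ʈ/ (alveolar → retroflex, matching retroflex) — only place changes, and always toward the following segment.
No alternation appears in [mɪnt͡seɣɪ]: there the adjacent consonants already agree in place (/n/ and /t͡s/ are both alveolar), so this form is consistent with the same rule.
Since the segment that changes precedes the conditioning segment, the assimilation is regressive.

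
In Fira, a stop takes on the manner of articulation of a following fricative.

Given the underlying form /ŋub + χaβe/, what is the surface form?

/b/ is a voiced bilabial stop. The following trigger /χ/ is a fricative, so /b/ must become a fricative as well.
Changing only its manner to fricative gives [β] — the voiced bilabial fricative.

[ŋuβχaβe]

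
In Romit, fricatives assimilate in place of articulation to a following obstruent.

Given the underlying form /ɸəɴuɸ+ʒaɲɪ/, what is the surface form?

[ɸəɴuʃʒaɲɪ]

The rule targets /ɸ/ (voiceless bilabial fricative), which sits before the trigger /ʒ/ (postalveolar).
The voiceless postalveolar fricative is [ʃ], so /ɸ/ → [ʃ].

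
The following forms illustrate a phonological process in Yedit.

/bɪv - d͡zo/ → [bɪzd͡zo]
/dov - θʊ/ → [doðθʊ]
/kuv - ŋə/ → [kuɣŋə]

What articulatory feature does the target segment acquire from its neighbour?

place

Comparing underlying and surface forms, /v/ → [z] is the alternation; the neighbouring /d͡z/ is constant.
The change labiodental → alveolar matches the place of the following /d͡z/, identifying this as place assimilation.
Checking the remaining alternations: /v/ → [ð] before /θ/ (labiodental → dental, matching dental); /v/ → [ɣ] before /ŋ/ (labiodental → velar, matching velar) — only place changes, and always toward the following segment.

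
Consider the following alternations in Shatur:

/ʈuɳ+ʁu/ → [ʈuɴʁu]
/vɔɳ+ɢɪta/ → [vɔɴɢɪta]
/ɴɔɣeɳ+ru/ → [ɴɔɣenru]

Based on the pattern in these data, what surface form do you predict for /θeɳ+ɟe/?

The data show regressive place assimilation: /ɳ/ → [ɴ] before /ʁ/; /ɳ/ → [ɴ] before /ɢ/; /ɳ/ → [n] before /r/. In each pair only place changes, matching the following consonant, while manner and voice stay constant.
/ɳ/ is a voiced retroflex nasal. The following trigger /ɟ/ is palatal, so /ɳ/ must become palatal as well.
Changing only its place to palatal gives [ɲ] — the voiced palatal nasal.

[θeɲɟe]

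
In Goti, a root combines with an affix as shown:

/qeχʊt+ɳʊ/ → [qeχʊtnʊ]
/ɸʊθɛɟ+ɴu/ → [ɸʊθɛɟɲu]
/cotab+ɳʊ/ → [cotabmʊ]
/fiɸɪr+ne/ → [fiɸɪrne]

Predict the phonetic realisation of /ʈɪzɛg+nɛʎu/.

[ʈɪzɛgŋɛʎu]

The data show progressive place assimilation: /ɳ/ → [n] after /t/; /ɴ/ → [ɲ] after /ɟ/; /ɳ/ → [m] after /b/. In each pair only place changes, matching the preceding consonant, while manner and voice stay constant.
Nothing changes in [fiɸɪrne]: there the adjacent consonants already agree in place (/n/ and /r/ are both alveolar), so this form is consistent with the same rule.
The rule targets /n/ (voiced alveolar nasal), which sits after the trigger /g/ (velar).
A voiced velar nasal is [ŋ], so the surface segment is [ŋ].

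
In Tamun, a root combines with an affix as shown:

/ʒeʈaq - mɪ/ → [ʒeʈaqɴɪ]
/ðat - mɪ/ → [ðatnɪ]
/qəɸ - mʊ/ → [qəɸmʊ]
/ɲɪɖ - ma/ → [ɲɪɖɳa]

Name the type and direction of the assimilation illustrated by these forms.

progressive place assimilation

Underlying /m/ is realised as [ɴ] next to /q/; /q/ itself does not change.
The change bilabial → uvular matches the place of the preceding /q/, identifying this as place assimilation.
Manner and voice are unchanged, so the assimilation is partial, not total.
The same holds elsewhere in the data: /m/ → [n] after /t/ (bilabial → alveolar, matching alveolar); /m/ → [ɳ] after /ɖ/ (bilabial → retroflex, matching retroflex) — only place changes, and always toward the preceding segment.
No alternation appears in [qəɸmʊ]: there the adjacent consonants already agree in place (/m/ and /ɸ/ are both bilabial), so this form is consistent with the same rule.
The trigger is the preceding segment, so the direction is progressive (perseverative).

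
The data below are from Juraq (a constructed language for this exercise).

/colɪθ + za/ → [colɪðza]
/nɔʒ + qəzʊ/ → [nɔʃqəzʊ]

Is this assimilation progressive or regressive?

regressive

Underlying /θ/ is realised as [ð] next to /z/; /z/ itself does not change.
/θ/ is voiceless while /z/ is voiced; the output [ð] is voiced, matching the trigger — so the feature that spreads is voicing.
Checking the remaining alternation: /ʒ/ → [ʃ] before /q/ (voiced → voiceless, matching voiceless) — only voicing changes, and always toward the following segment.
The trigger is the following segment, so the direction is regressive (anticipatory).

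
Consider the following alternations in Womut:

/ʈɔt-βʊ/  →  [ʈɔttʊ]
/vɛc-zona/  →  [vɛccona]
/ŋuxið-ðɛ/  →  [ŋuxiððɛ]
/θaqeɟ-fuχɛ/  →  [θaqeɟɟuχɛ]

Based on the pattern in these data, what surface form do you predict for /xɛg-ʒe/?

The data show progressive total assimilation (/β/ → [t] after /t/; /z/ → [c] after /c/; /f/ → [ɟ] after /ɟ/): in every case the target segment becomes identical to its preceding neighbour, copying more than a single feature.
In [ŋuxiððɛ] the two consonants at the boundary are already identical (/ð/ + /ð/), so the rule applies vacuously and nothing changes.
/ʒ/ is the segment targeted by the rule; it sits immediately after /g/, so it assimilates completely and surfaces as [g].

[xɛgge]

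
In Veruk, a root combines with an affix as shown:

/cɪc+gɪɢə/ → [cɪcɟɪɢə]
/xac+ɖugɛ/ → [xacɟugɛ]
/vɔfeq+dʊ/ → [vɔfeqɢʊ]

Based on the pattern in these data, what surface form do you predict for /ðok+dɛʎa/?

[ðokgɛʎa]

The data show progressive place assimilation: /g/ → [ɟ] after /c/; /ɖ/ → [ɟ] after /c/; /d/ → [ɢ] after /q/. In each pair only place changes, matching the preceding consonant, while manner and voice stay constant.
The rule targets /d/ (voiced alveolar stop), which sits after the trigger /k/ (velar).
The voiced velar stop is [g], so /d/ → [g].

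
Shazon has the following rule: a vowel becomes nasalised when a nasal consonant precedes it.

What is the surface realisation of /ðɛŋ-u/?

The vowel /u/ is adjacent to the preceding nasal /ŋ/, so it acquires [+nasal] and surfaces as [ũ].

[ðɛŋũ]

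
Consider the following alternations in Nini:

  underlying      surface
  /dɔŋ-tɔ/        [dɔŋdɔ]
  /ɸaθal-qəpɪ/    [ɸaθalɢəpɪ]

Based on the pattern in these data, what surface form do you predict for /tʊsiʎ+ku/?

[tʊsiʎgu]

The data show progressive voicing assimilation: /t/ → [d] after /ŋ/; /q/ → [ɢ] after /l/. In each pair only voicing changes, matching the preceding consonant, while place and manner stay constant.
The rule targets /k/ (voiceless velar stop), which sits after the trigger /ʎ/ (voiced).
The voiced velar stop is [g], so /k/ → [g].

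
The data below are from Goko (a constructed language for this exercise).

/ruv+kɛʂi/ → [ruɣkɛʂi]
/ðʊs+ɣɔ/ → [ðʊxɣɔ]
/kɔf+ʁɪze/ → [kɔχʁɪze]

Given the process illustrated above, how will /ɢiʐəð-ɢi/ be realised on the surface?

The data show regressive place assimilation: /v/ → [ɣ] before /k/; /s/ → [x] before /ɣ/; /f/ → [χ] before /ʁ/. In each pair only place changes, matching the following consonant, while manner and voice stay constant.
The rule targets /ð/ (voiced dental fricative), which sits before the trigger /ɢ/ (uvular).
Changing only its place to uvular gives [ʁ] — the voiced uvular fricative.

[ɢiʐəʁɢi]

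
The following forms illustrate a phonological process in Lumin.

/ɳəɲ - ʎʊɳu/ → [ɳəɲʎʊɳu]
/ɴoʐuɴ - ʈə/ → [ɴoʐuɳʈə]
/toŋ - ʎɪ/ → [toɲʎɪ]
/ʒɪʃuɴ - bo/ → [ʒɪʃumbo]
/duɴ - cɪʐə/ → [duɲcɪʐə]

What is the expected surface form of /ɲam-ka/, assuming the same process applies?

[ɲaŋka]

The data show regressive place assimilation: /ɴ/ → [ɳ] before /ʈ/; /ŋ/ → [ɲ] before /ʎ/; /ɴ/ → [m] before /b/; /ɴ/ → [ɲ] before /c/. In each pair only place changes, matching the following consonant, while manner and voice stay constant.
Nothing changes in [ɳəɲʎʊɳu]: there the adjacent consonants already agree in place (/ɲ/ and /ʎ/ are both palatal), so this form is consistent with the same rule.
/m/ is a voiced bilabial nasal. The following trigger /k/ is velar, so /m/ must become velar as well.
Changing only its place to velar gives [ŋ] — the voiced velar nasal.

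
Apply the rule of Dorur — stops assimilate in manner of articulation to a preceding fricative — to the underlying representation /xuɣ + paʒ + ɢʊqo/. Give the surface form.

[xuɣɸaʒʁʊqo]

/p/ is a voiceless bilabial stop. The preceding trigger /ɣ/ is a fricative, so /p/ must become a fricative as well.
A voiceless bilabial fricative is [ɸ], so the surface segment is [ɸ].
At the second juncture, /ɢ/ likewise becomes [ʁ] adjacent to /ʒ/.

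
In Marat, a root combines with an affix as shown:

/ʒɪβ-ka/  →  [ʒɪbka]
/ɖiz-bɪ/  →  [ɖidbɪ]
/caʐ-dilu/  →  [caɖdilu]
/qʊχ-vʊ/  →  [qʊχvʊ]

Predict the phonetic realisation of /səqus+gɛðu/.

[səqutgɛðu]

The data show regressive manner assimilation: /β/ → [b] before /k/; /z/ → [d] before /b/; /ʐ/ → [ɖ] before /d/. In each pair only manner changes, matching the following consonant, while place and voice stay constant.
Nothing changes in [qʊχvʊ]: there the adjacent consonants already agree in manner (/χ/ and /v/ are both fricatives), so this form is consistent with the same rule.
/s/ is a voiceless alveolar fricative. The following trigger /g/ is a stop, so /s/ must become a stop as well.
A voiceless alveolar stop is [t], so the surface segment is [t].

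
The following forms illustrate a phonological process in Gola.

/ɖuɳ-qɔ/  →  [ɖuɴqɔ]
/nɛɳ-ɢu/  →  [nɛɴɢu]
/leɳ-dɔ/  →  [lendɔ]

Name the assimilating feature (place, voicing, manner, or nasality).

place

Underlying /ɳ/ is realised as [ɴ] next to /q/; /q/ itself does not change.
/ɳ/ is retroflex while /q/ is uvular; the output [ɴ] is uvular, matching the trigger — so the feature that spreads is place.
The same holds elsewhere in the data: /ɳ/ → [ɴ] before /ɢ/ (retroflex → uvular, matching uvular); /ɳ/ → [n] before /d/ (retroflex → alveolar, matching alveolar) — only place changes, and always toward the following segment.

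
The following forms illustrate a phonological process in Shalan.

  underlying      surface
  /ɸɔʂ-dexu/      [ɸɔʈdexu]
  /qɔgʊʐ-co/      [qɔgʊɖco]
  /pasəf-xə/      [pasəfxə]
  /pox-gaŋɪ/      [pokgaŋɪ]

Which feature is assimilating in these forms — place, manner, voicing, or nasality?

Comparing underlying and surface forms, /ʂ/ → [ʈ] is the alternation; the neighbouring /d/ is constant.
/ʂ/ is a fricative while /d/ is a stop; the output [ʈ] is a stop, matching the trigger — so the feature that spreads is manner.
Checking the remaining alternations: /ʐ/ → [ɖ] before /c/ (fricative → stop, matching a stop); /x/ → [k] before /g/ (fricative → stop, matching a stop) — only manner changes, and always toward the following segment.
No alternation appears in [pasəfxə]: there the adjacent consonants already agree in manner (/f/ and /x/ are both fricatives), so this form is consistent with the same rule.

manner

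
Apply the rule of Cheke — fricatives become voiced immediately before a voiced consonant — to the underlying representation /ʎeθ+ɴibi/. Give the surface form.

[ʎeðɴibi]

/θ/ is a voiceless dental fricative. The following trigger /ɴ/ is voiced, so /θ/ must become voiced as well.
The voiced dental fricative is [ð], so /θ/ → [ð].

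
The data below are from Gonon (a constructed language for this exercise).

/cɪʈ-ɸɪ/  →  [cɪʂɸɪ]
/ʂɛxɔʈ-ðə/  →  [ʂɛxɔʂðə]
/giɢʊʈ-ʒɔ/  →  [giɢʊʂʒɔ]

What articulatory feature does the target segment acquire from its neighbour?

manner

Underlying /ʈ/ is realised as [ʂ] next to /ɸ/; /ɸ/ itself does not change.
The change stop → fricative matches the manner of the following /ɸ/, identifying this as manner assimilation.
Checking the remaining alternations: /ʈ/ → [ʂ] before /ð/ (stop → fricative, matching a fricative); /ʈ/ → [ʂ] before /ʒ/ (stop → fricative, matching a fricative) — only manner changes, and always toward the following segment.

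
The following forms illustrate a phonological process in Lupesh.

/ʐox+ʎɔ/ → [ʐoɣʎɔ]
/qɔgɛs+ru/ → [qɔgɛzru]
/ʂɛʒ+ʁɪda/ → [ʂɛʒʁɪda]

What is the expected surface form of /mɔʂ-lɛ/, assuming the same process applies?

[mɔʐlɛ]

The data show regressive voicing assimilation: /x/ → [ɣ] before /ʎ/; /s/ → [z] before /r/. In each pair only voicing changes, matching the following consonant, while place and manner stay constant.
No alternation appears in [ʂɛʒʁɪda]: there the adjacent consonants already agree in voicing (/ʒ/ and /ʁ/ are both voiced), so this form is consistent with the same rule.
/ʂ/ is a voiceless retroflex fricative. The following trigger /l/ is voiced, so /ʂ/ must become voiced as well.
Changing only its voicing to voiced gives [ʐ] — the voiced retroflex fricative.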